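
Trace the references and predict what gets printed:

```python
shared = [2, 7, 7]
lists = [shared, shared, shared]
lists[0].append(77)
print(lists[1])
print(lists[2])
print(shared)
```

Key concept: list of same reference.
Step by step:
`shared = [2, 7, 7]` → shared = [2, 7, 7]
`lists = [shared, shared, shared]` → lists = [[2, 7, 7], [2, 7, 7], [2, 7, 7]]
`lists[0].append(77)` → shared = [2, 7, 7, 77]; lists = [[2, 7, 7, 77], [2, 7, 7, 77], [2, 7, 7, 77]]
`print(lists[1])` → prints [2, 7, 7, 77]
`print(lists[2])` → prints [2, 7, 7, 77]
`print(shared)` → prints [2, 7, 7, 77]

Answer:
[2, 7, 7, 77]
[2, 7, 7, 77]
[2, 7, 7, 77]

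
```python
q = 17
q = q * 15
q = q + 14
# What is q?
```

Trace:
`q = 17` → q = 17
`q = q * 15` → q = 255
`q = q + 14` → q = 269
So q = 269

Answer: 269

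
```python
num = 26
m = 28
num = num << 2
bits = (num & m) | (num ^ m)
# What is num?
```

Trace:
`num = 26` → num = 26
`m = 28` → m = 28
`num = num << 2` → num = 104
`bits = (num & m) | (num ^ m)` → bits = 124
So num = 104

Answer: 104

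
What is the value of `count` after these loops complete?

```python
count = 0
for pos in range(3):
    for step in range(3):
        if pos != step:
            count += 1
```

3² - 3 (exclude diagonal)
`count` takes the values: 0 → 1 → 2 → 3 → 4 → 5 → 6

Answer: 6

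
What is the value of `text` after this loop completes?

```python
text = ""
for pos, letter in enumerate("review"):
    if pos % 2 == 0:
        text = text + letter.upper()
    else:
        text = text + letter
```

Uppercase even positions in 'review'
`text` takes the values: "" → "R" → "Re" → "ReV" → "ReVi" → "ReViE" → "ReViEw"

Answer: "ReViEw"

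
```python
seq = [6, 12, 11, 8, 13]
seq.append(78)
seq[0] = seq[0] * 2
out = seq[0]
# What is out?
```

Trace:
`seq = [6, 12, 11, 8, 13]` → seq = [6, 12, 11, 8, 13]
`seq.append(78)` → seq = [6, 12, 11, 8, 13, 78]
`seq[0] = seq[0] * 2` → seq = [12, 12, 11, 8, 13, 78]
`out = seq[0]` → out = 12
So out = 12

Answer: 12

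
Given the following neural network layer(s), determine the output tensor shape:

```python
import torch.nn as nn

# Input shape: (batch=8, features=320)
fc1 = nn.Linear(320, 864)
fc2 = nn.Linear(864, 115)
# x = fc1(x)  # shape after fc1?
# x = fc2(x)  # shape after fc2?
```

Input: (8, 320) -> after fc1: (8, 864) -> Output: (8, 115)

Answer: (8, 115)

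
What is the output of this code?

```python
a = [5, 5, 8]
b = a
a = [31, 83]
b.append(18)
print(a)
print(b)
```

Key concept: rebinding vs mutation: a is rebound to a new list, b still points at the original.
Step by step:
`a = [5, 5, 8]` → a = [5, 5, 8]
`b = a` → b = [5, 5, 8] (same object as a)
`a = [31, 83]` → a = [31, 83]
`b.append(18)` → b = [5, 5, 8, 18]
`print(a)` → prints [31, 83]
`print(b)` → prints [5, 5, 8, 18]

Answer:
[31, 83]
[5, 5, 8, 18]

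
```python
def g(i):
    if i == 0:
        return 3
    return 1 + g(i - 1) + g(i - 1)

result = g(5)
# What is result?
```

g(i) = 1 + 2·g(i-1), g(0)=3. Closed form: (3+1)·2^5 - 1 = 127.

Answer: 127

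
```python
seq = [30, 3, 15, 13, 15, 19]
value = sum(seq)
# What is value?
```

Trace:
`seq = [30, 3, 15, 13, 15, 19]` → seq = [30, 3, 15, 13, 15, 19]
`value = sum(seq)` → value = 95
So value = 95

Answer: 95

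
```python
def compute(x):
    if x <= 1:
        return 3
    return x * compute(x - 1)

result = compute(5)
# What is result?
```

compute(5) = 5 * 4 * 3 * 2 * 3 = 360

Answer: 360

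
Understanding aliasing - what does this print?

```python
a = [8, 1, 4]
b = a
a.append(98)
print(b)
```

Key concept: basic list aliasing.
Step by step:
`a = [8, 1, 4]` → a = [8, 1, 4]
`b = a` → b = [8, 1, 4] (same object as a)
`a.append(98)` → a = [8, 1, 4, 98] (same object as b); b = [8, 1, 4, 98] (same object as a)
`print(b)` → prints [8, 1, 4, 98]

Answer: [8, 1, 4, 98]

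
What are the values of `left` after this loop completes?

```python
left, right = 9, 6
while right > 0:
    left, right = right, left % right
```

GCD of 9 and 6
`left` takes the values: 9 → 6 → 3

Answer: 3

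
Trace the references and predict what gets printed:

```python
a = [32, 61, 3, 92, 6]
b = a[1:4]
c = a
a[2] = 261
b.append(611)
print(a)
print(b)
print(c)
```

Key concept: slice vs alias.
Step by step:
`a = [32, 61, 3, 92, 6]` → a = [32, 61, 3, 92, 6]
`b = a[1:4]` → b = [61, 3, 92]
`c = a` → c = [32, 61, 3, 92, 6] (same object as a)
`a[2] = 261` → a = [32, 61, 261, 92, 6] (same object as c); c = [32, 61, 261, 92, 6] (same object as a)
`b.append(611)` → b = [61, 3, 92, 611]
`print(a)` → prints [32, 61, 261, 92, 6]
`print(b)` → prints [61, 3, 92, 611]
`print(c)` → prints [32, 61, 261, 92, 6]

Answer:
[32, 61, 261, 92, 6]
[61, 3, 92, 611]
[32, 61, 261, 92, 6]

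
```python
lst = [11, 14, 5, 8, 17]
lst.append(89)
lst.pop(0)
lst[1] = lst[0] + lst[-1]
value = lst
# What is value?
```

Trace:
`lst = [11, 14, 5, 8, 17]` → lst = [11, 14, 5, 8, 17]
`lst.append(89)` → lst = [11, 14, 5, 8, 17, 89]
`lst.pop(0)` → lst = [14, 5, 8, 17, 89]
`lst[1] = lst[0] + lst[-1]` → lst = [14, 103, 8, 17, 89]
`value = lst` → value = [14, 103, 8, 17, 89]
So value = [14, 103, 8, 17, 89]

Answer: [14, 103, 8, 17, 89]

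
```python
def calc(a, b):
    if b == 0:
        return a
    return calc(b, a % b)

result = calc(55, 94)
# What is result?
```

calc(55, 94) -> calc(94, 55) -> calc(55, 39) -> calc(39, 16) -> calc(16, 7) -> calc(7, 2) -> calc(2, 1) -> calc(1, 0) -> 1

Answer: 1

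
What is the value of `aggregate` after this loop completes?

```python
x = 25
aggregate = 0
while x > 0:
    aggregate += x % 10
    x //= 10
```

Sum digits of 25
`aggregate` takes the values: 0 → 5 → 7

Answer: 7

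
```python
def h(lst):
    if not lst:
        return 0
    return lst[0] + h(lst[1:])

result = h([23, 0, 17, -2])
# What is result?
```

23 + 0 + 17 + (-2) + 0 = 38

Answer: 38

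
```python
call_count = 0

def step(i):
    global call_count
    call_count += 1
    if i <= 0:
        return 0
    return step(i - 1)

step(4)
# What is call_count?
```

Linear recursion stepping by 1: 5 calls from i=4 down to ≤0.

Answer: 5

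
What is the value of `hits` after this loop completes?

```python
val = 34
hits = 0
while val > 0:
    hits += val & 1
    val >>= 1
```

Count set bits in 34 (binary: 0b100010)
`hits` takes the values: 0 → 1 → 2

Answer: 2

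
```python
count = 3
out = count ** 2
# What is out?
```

Trace:
`count = 3` → count = 3
`out = count ** 2` → out = 9
So out = 9

Answer: 9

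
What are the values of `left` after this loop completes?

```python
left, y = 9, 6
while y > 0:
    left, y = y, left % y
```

GCD of 9 and 6
`left` takes the values: 9 → 6 → 3

Answer: 3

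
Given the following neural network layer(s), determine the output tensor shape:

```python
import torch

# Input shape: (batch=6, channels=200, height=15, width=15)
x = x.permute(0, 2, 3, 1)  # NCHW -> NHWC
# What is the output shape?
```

Input: (6, 200, 15, 15) -> Output: (6, 15, 15, 200)

Answer: (6, 15, 15, 200)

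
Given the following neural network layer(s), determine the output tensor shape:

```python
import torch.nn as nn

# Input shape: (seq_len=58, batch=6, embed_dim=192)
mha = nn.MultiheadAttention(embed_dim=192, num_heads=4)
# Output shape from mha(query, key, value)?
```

Input: (58, 6, 192) -> Output: (58, 6, 192)

Answer: (58, 6, 192)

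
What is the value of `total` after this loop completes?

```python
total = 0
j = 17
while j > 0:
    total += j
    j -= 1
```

Sum 17 down to 1
`total` takes the values: 0 → 17 → 33 → 48 → 62 → 75 → 87 → 98 → 108 → 117 → 125 → 132 → 138 → 143 → 147 → 150 → 152 → 153

Answer: 153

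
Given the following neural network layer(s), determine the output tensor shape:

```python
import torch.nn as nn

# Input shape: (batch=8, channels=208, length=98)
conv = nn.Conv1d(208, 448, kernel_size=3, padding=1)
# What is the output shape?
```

Input: (8, 208, 98) -> Output: (8, 448, 98)

Answer: (8, 448, 98)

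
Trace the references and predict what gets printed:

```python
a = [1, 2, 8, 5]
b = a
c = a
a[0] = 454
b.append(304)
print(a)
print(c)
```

Key concept: multiple aliases.
Step by step:
`a = [1, 2, 8, 5]` → a = [1, 2, 8, 5]
`b = a` → b = [1, 2, 8, 5] (same object as a)
`c = a` → c = [1, 2, 8, 5] (same object as a, b)
`a[0] = 454` → a = [454, 2, 8, 5] (same object as b, c); b = [454, 2, 8, 5] (same object as a, c); c = [454, 2, 8, 5] (same object as a, b)
`b.append(304)` → a = [454, 2, 8, 5, 304] (same object as b, c); b = [454, 2, 8, 5, 304] (same object as a, c); c = [454, 2, 8, 5, 304] (same object as a, b)
`print(a)` → prints [454, 2, 8, 5, 304]
`print(c)` → prints [454, 2, 8, 5, 304]

Answer:
[454, 2, 8, 5, 304]
[454, 2, 8, 5, 304]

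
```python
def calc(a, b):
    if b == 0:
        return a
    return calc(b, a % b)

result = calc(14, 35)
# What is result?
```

calc(14, 35) -> calc(35, 14) -> calc(14, 7) -> calc(7, 0) -> 7

Answer: 7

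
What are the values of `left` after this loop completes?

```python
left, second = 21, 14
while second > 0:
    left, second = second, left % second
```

GCD of 21 and 14
`left` takes the values: 21 → 14 → 7

Answer: 7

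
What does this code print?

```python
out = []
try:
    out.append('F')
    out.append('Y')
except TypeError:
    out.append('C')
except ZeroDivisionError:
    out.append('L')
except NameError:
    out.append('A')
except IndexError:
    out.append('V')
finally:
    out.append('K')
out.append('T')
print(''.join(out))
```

Execution trace: 'F' (try body) → 'Y' (try body, no exception) → 'K' (finally) → 'T' (after the try/except). Output: FYKT

Answer: FYKT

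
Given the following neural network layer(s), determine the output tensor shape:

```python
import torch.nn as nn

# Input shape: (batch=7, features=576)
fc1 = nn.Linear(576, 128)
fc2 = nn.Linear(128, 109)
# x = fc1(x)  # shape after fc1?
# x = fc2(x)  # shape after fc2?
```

Input: (7, 576) -> after fc1: (7, 128) -> Output: (7, 109)

Answer: (7, 109)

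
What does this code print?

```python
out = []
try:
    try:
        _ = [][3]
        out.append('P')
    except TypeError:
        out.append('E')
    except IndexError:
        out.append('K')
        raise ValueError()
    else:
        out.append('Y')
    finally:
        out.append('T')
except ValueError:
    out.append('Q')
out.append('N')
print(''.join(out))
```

Execution trace: 'K' (inner except IndexError) → 'T' (inner finally) → 'Q' (outer except ValueError) → 'N' (after the try/except). Output: KTQN

Answer: KTQN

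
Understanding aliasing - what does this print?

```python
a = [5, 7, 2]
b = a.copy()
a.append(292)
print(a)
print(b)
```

Key concept: list.copy() creates independent copy.
Step by step:
`a = [5, 7, 2]` → a = [5, 7, 2]
`b = a.copy()` → b = [5, 7, 2]
`a.append(292)` → a = [5, 7, 2, 292]
`print(a)` → prints [5, 7, 2, 292]
`print(b)` → prints [5, 7, 2]

Answer:
[5, 7, 2, 292]
[5, 7, 2]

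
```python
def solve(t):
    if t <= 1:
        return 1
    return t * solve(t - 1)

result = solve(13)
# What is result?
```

solve(13) = 13 * 12 * 11 * 10 * 9 * 8 * 7 * 6 * 5 * 4 * 3 * 2 * 1 = 6227020800

Answer: 6227020800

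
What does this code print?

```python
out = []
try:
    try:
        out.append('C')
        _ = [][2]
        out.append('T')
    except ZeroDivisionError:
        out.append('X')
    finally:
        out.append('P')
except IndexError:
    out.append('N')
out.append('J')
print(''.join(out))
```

Execution trace: 'C' (try body) → 'P' (finally) → 'N' (outer except IndexError) → 'J' (after the try/except). Output: CPNJ

Answer: CPNJ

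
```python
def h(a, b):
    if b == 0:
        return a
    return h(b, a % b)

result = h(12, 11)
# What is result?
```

h(12, 11) -> h(11, 1) -> h(1, 0) -> 1

Answer: 1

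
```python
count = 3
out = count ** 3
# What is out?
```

Trace:
`count = 3` → count = 3
`out = count ** 3` → out = 27
So out = 27

Answer: 27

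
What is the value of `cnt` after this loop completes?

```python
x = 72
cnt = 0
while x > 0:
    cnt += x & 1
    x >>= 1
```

Count set bits in 72 (binary: 0b1001000)
`cnt` takes the values: 0 → 1 → 2

Answer: 2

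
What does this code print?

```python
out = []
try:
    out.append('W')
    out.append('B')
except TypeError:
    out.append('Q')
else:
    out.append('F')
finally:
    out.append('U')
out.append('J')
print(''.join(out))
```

Execution trace: 'W' (try body) → 'B' (try body, no exception) → 'F' (else) → 'U' (finally) → 'J' (after the try/except). Output: WBFUJ

Answer: WBFUJ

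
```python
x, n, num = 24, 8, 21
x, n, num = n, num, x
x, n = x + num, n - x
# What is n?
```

Trace:
`x, n, num = 24, 8, 21` → x = 24; n = 8; num = 21
`x, n, num = n, num, x` → x = 8; n = 21; num = 24
`x, n = x + num, n - x` → x = 32; n = 13
So n = 13

Answer: 13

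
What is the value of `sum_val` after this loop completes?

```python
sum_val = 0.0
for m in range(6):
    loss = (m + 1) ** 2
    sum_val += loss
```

Sum of squared losses 1² + 2² + ... + 6²
`sum_val` takes the values: 0.0 → 1.0 → 5.0 → 14.0 → 30.0 → 55.0 → 91.0

Answer: 91.0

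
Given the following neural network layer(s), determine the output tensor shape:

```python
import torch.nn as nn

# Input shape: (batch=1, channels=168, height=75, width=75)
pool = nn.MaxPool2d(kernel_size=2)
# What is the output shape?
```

Input: (1, 168, 75, 75) -> Output: (1, 168, 37, 37)

Answer: (1, 168, 37, 37)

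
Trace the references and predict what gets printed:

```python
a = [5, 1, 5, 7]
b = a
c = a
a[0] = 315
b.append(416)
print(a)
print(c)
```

Key concept: multiple aliases.
Step by step:
`a = [5, 1, 5, 7]` → a = [5, 1, 5, 7]
`b = a` → b = [5, 1, 5, 7] (same object as a)
`c = a` → c = [5, 1, 5, 7] (same object as a, b)
`a[0] = 315` → a = [315, 1, 5, 7] (same object as b, c); b = [315, 1, 5, 7] (same object as a, c); c = [315, 1, 5, 7] (same object as a, b)
`b.append(416)` → a = [315, 1, 5, 7, 416] (same object as b, c); b = [315, 1, 5, 7, 416] (same object as a, c); c = [315, 1, 5, 7, 416] (same object as a, b)
`print(a)` → prints [315, 1, 5, 7, 416]
`print(c)` → prints [315, 1, 5, 7, 416]

Answer:
[315, 1, 5, 7, 416]
[315, 1, 5, 7, 416]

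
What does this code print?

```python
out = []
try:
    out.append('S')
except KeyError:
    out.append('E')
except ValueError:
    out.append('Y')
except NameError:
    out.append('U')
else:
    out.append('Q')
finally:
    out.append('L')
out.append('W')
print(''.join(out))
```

Execution trace: 'S' (try body, no exception) → 'Q' (else) → 'L' (finally) → 'W' (after the try/except). Output: SQLW

Answer: SQLW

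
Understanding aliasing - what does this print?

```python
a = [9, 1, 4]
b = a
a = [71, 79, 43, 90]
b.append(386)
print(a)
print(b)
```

Key concept: rebinding vs mutation: a is rebound to a new list, b still points at the original.
Step by step:
`a = [9, 1, 4]` → a = [9, 1, 4]
`b = a` → b = [9, 1, 4] (same object as a)
`a = [71, 79, 43, 90]` → a = [71, 79, 43, 90]
`b.append(386)` → b = [9, 1, 4, 386]
`print(a)` → prints [71, 79, 43, 90]
`print(b)` → prints [9, 1, 4, 386]

Answer:
[71, 79, 43, 90]
[9, 1, 4, 386]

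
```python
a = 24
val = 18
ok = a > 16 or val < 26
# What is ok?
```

Trace:
`a = 24` → a = 24
`val = 18` → val = 18
`ok = a > 16 or val < 26` → ok = True
So ok = True

Answer: True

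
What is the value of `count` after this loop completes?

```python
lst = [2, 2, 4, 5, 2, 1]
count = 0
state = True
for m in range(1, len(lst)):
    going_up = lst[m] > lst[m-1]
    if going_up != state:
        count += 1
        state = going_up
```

Count direction changes in [2, 2, 4, 5, 2, 1]
`count` takes the values: 0 → 1 → 2 → 3

Answer: 3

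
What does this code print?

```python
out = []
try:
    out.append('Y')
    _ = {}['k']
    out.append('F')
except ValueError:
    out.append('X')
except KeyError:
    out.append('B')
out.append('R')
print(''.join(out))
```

Execution trace: 'Y' (try body) → 'B' (except KeyError) → 'R' (after the try/except). Output: YBR

Answer: YBR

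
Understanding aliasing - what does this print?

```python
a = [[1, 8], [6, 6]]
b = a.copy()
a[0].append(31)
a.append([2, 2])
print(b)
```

Key concept: shallow copy with nested lists.
Step by step:
`a = [[1, 8], [6, 6]]` → a = [[1, 8], [6, 6]]
`b = a.copy()` → b = [[1, 8], [6, 6]]
`a[0].append(31)` → a = [[1, 8, 31], [6, 6]]; b = [[1, 8, 31], [6, 6]]
`a.append([2, 2])` → a = [[1, 8, 31], [6, 6], [2, 2]]
`print(b)` → prints [[1, 8, 31], [6, 6]]

Answer: [[1, 8, 31], [6, 6]]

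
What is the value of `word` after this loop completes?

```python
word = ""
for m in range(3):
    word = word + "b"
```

Repeat 'b' 3 times
`word` takes the values: "" → "b" → "bb" → "bbb"

Answer: "bbb"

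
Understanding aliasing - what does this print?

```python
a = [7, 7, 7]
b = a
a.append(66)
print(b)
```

Key concept: basic list aliasing.
Step by step:
`a = [7, 7, 7]` → a = [7, 7, 7]
`b = a` → b = [7, 7, 7] (same object as a)
`a.append(66)` → a = [7, 7, 7, 66] (same object as b); b = [7, 7, 7, 66] (same object as a)
`print(b)` → prints [7, 7, 7, 66]

Answer: [7, 7, 7, 66]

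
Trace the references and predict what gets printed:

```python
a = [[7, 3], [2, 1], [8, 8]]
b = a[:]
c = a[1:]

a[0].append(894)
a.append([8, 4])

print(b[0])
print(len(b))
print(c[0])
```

Key concept: slice with nested mutation.
Step by step:
`a = [[7, 3], [2, 1], [8, 8]]` → a = [[7, 3], [2, 1], [8, 8]]
`b = a[:]` → b = [[7, 3], [2, 1], [8, 8]]
`c = a[1:]` → c = [[2, 1], [8, 8]]
`a[0].append(894)` → a = [[7, 3, 894], [2, 1], [8, 8]]; b = [[7, 3, 894], [2, 1], [8, 8]]
`a.append([8, 4])` → a = [[7, 3, 894], [2, 1], [8, 8], [8, 4]]
`print(b[0])` → prints [7, 3, 894]
`print(len(b))` → prints 3
`print(c[0])` → prints [2, 1]

Answer:
[7, 3, 894]
3
[2, 1]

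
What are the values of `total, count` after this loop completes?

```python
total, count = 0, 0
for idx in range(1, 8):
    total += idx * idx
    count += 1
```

Sum of squares and count
`total, count` takes the values: (0, 0) → (1, 0) → (1, 1) → (5, 1) → (5, 2) → (14, 2) → (14, 3) → (30, 3) → (30, 4) → (55, 4) → (55, 5) → (91, 5) → (91, 6) → (140, 6) → (140, 7)

Answer: 140, 7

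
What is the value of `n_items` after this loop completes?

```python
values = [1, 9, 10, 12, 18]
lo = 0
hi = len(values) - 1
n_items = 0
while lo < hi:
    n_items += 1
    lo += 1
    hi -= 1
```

Iterations until pointers meet (list length 5)
`n_items` takes the values: 0 → 1 → 2

Answer: 2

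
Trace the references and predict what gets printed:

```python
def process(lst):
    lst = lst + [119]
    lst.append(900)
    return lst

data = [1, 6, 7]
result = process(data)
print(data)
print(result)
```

Key concept: rebinding parameter vs mutation.
Step by step:
`data = [1, 6, 7]` → data = [1, 6, 7]
`result = process(data)` → result = [1, 6, 7, 119, 900]
`print(data)` → prints [1, 6, 7]
`print(result)` → prints [1, 6, 7, 119, 900]

Answer:
[1, 6, 7]
[1, 6, 7, 119, 900]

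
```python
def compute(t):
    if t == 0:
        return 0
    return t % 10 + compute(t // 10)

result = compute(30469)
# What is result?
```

Sum of digits of 30469: 9 + 6 + 4 + 0 + 3 = 22

Answer: 22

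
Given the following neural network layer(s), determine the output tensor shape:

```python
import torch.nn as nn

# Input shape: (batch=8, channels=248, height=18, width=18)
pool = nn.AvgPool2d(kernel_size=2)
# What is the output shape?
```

Input: (8, 248, 18, 18) -> Output: (8, 248, 9, 9)

Answer: (8, 248, 9, 9)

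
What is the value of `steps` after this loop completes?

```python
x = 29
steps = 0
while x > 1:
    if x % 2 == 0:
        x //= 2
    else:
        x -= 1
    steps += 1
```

Steps to reduce 29 to 1
`steps` takes the values: 0 → 1 → 2 → 3 → 4 → 5 → 6 → 7

Answer: 7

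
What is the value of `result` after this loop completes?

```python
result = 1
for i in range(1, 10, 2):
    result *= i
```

Product of 1, 3, 5, ... up to 9
`result` takes the values: 1 → 3 → 15 → 105 → 945

Answer: 945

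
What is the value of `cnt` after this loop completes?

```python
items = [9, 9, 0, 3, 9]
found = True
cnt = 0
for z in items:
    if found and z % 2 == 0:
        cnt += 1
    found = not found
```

Count even values at even positions
`cnt` takes the values: 0 → 1

Answer: 1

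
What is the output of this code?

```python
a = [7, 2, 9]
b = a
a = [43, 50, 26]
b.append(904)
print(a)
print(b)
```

Key concept: rebinding vs mutation: a is rebound to a new list, b still points at the original.
Step by step:
`a = [7, 2, 9]` → a = [7, 2, 9]
`b = a` → b = [7, 2, 9] (same object as a)
`a = [43, 50, 26]` → a = [43, 50, 26]
`b.append(904)` → b = [7, 2, 9, 904]
`print(a)` → prints [43, 50, 26]
`print(b)` → prints [7, 2, 9, 904]

Answer:
[43, 50, 26]
[7, 2, 9, 904]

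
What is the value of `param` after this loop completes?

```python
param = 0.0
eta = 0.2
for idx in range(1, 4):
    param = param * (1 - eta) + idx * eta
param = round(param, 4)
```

Moving average with lr=0.2
`param` takes the values: 0.0 → 0.2 → 0.56 → 1.048

Answer: 1.048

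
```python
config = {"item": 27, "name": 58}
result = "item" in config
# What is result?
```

Trace:
`config = {"item": 27, "name": 58}` → config = {'item': 27, 'name': 58}
`result = "item" in config` → result = True
So result = True

Answer: True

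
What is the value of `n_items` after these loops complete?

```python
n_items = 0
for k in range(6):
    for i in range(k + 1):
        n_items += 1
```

Triangle: 1 + 2 + ... + 6
`n_items` takes the values: 0 → 1 → 2 → 3 → 4 → 5 → 6 → 7 → 8 → 9 → 10 → 11 → 12 → 13 → 14 → 15 → 16 → 17 → 18 → 19 → 20 → 21

Answer: 21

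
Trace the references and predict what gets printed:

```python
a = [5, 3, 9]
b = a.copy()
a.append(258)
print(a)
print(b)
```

Key concept: list.copy() creates independent copy.
Step by step:
`a = [5, 3, 9]` → a = [5, 3, 9]
`b = a.copy()` → b = [5, 3, 9]
`a.append(258)` → a = [5, 3, 9, 258]
`print(a)` → prints [5, 3, 9, 258]
`print(b)` → prints [5, 3, 9]

Answer:
[5, 3, 9, 258]
[5, 3, 9]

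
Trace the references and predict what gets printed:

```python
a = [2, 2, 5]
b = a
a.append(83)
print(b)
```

Key concept: basic list aliasing.
Step by step:
`a = [2, 2, 5]` → a = [2, 2, 5]
`b = a` → b = [2, 2, 5] (same object as a)
`a.append(83)` → a = [2, 2, 5, 83] (same object as b); b = [2, 2, 5, 83] (same object as a)
`print(b)` → prints [2, 2, 5, 83]

Answer: [2, 2, 5, 83]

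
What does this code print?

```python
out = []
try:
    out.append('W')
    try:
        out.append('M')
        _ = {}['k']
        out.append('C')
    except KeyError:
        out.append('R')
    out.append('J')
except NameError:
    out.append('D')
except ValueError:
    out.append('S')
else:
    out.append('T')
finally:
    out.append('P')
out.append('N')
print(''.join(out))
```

Execution trace: 'W' (try body) → 'M' (inner try body) → 'R' (inner except KeyError) → 'J' (try body, no exception) → 'T' (else) → 'P' (finally) → 'N' (after the try/except). Output: WMRJTPN

Answer: WMRJTPN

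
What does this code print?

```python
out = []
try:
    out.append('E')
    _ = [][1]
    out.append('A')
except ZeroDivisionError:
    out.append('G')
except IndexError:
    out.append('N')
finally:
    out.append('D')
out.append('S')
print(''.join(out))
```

Execution trace: 'E' (try body) → 'N' (except IndexError) → 'D' (finally) → 'S' (after the try/except). Output: ENDS

Answer: ENDS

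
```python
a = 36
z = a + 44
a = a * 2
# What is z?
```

Trace:
`a = 36` → a = 36
`z = a + 44` → z = 80
`a = a * 2` → a = 72
So z = 80

Answer: 80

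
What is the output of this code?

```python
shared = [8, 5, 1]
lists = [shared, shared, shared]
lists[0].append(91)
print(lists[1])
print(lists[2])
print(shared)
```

Key concept: list of same reference.
Step by step:
`shared = [8, 5, 1]` → shared = [8, 5, 1]
`lists = [shared, shared, shared]` → lists = [[8, 5, 1], [8, 5, 1], [8, 5, 1]]
`lists[0].append(91)` → shared = [8, 5, 1, 91]; lists = [[8, 5, 1, 91], [8, 5, 1, 91], [8, 5, 1, 91]]
`print(lists[1])` → prints [8, 5, 1, 91]
`print(lists[2])` → prints [8, 5, 1, 91]
`print(shared)` → prints [8, 5, 1, 91]

Answer:
[8, 5, 1, 91]
[8, 5, 1, 91]
[8, 5, 1, 91]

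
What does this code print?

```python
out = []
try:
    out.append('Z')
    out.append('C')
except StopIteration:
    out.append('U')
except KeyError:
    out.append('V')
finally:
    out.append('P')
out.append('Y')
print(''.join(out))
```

Execution trace: 'Z' (try body) → 'C' (try body, no exception) → 'P' (finally) → 'Y' (after the try/except). Output: ZCPY

Answer: ZCPY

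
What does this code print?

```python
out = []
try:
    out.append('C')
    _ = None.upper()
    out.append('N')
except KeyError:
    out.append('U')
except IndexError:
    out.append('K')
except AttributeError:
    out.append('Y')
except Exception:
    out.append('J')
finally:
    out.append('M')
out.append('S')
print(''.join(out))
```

Execution trace: 'C' (try body) → 'Y' (except AttributeError) → 'M' (finally) → 'S' (after the try/except). Output: CYMS

Answer: CYMS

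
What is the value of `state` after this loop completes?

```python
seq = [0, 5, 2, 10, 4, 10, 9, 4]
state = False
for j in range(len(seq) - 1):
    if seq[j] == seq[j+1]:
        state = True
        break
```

Check consecutive duplicates in [0, 5, 2, 10, 4, 10, 9, 4]
`state` takes the values: False

Answer: False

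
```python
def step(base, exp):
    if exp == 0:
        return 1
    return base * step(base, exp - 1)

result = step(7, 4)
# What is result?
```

step(7, 4) = 7 * 7 * 7 * 7 = 2401

Answer: 2401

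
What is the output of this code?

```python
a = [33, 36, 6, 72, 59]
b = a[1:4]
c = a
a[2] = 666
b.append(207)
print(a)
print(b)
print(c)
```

Key concept: slice vs alias.
Step by step:
`a = [33, 36, 6, 72, 59]` → a = [33, 36, 6, 72, 59]
`b = a[1:4]` → b = [36, 6, 72]
`c = a` → c = [33, 36, 6, 72, 59] (same object as a)
`a[2] = 666` → a = [33, 36, 666, 72, 59] (same object as c); c = [33, 36, 666, 72, 59] (same object as a)
`b.append(207)` → b = [36, 6, 72, 207]
`print(a)` → prints [33, 36, 666, 72, 59]
`print(b)` → prints [36, 6, 72, 207]
`print(c)` → prints [33, 36, 666, 72, 59]

Answer:
[33, 36, 666, 72, 59]
[36, 6, 72, 207]
[33, 36, 666, 72, 59]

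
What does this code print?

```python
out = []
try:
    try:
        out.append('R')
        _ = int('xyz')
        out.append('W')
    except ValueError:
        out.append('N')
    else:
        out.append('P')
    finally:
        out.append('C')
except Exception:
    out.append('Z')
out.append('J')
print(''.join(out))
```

Execution trace: 'R' (inner try body) → 'N' (inner except ValueError) → 'C' (inner finally) → 'J' (after the try/except). Output: RNCJ

Answer: RNCJ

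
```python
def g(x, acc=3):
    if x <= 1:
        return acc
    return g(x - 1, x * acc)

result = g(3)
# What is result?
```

Accumulator trace (n, acc): (3, 3) -> (2, 9) -> (1, 18) -> return 18

Answer: 18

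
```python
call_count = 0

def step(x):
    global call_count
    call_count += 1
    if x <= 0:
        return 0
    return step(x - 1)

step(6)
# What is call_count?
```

Linear recursion stepping by 1: 7 calls from x=6 down to ≤0.

Answer: 7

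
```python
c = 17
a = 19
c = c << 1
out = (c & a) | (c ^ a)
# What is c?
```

Trace:
`c = 17` → c = 17
`a = 19` → a = 19
`c = c << 1` → c = 34
`out = (c & a) | (c ^ a)` → out = 51
So c = 34

Answer: 34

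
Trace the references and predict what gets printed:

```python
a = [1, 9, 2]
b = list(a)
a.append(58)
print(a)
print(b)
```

Key concept: list() constructor creates copy.
Step by step:
`a = [1, 9, 2]` → a = [1, 9, 2]
`b = list(a)` → b = [1, 9, 2]
`a.append(58)` → a = [1, 9, 2, 58]
`print(a)` → prints [1, 9, 2, 58]
`print(b)` → prints [1, 9, 2]

Answer:
[1, 9, 2, 58]
[1, 9, 2]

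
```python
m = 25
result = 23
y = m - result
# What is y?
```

Trace:
`m = 25` → m = 25
`result = 23` → result = 23
`y = m - result` → y = 2
So y = 2

Answer: 2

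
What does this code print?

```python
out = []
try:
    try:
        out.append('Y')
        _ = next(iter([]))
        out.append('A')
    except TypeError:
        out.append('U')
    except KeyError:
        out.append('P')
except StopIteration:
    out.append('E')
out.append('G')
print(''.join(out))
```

Execution trace: 'Y' (inner try body) → 'E' (outer except StopIteration) → 'G' (after the try/except). Output: YEG

Answer: YEG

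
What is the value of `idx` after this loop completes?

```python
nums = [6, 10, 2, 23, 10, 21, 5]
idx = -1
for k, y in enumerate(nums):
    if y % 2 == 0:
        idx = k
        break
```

First even number index in [6, 10, 2, 23, 10, 21, 5]
`idx` takes the values: -1 → 0

Answer: 0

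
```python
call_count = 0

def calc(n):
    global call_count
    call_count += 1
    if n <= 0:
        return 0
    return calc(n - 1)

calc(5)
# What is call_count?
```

Linear recursion stepping by 1: 6 calls from n=5 down to ≤0.

Answer: 6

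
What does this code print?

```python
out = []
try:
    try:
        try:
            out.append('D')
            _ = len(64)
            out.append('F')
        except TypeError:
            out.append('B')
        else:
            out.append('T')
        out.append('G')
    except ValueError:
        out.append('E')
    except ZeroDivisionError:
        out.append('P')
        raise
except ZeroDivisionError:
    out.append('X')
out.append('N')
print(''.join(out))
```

Execution trace: 'D' (inner try body) → 'B' (inner except TypeError) → 'G' (try body, no exception) → 'N' (after the try/except). Output: DBGN

Answer: DBGN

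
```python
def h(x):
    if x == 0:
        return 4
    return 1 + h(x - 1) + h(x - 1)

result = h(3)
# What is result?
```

h(x) = 1 + 2·h(x-1), h(0)=4. Closed form: (4+1)·2^3 - 1 = 39.

Answer: 39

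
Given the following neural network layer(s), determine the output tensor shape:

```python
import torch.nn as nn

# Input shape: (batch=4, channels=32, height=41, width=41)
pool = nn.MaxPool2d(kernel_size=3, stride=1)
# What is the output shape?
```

Input: (4, 32, 41, 41) -> Output: (4, 32, 39, 39)

Answer: (4, 32, 39, 39)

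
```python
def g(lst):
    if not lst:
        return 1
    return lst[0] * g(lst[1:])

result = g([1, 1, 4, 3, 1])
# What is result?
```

Product over [1, 1, 4, 3, 1] = 1 * 1 * 4 * 3 * 1 = 12

Answer: 12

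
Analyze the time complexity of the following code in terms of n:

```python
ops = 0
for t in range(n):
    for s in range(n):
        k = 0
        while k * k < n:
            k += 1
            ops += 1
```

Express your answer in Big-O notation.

Each loop level contributes: n × n × √n. Multiplying the contributions gives O(n^2√n).

Answer: O(n^2√n)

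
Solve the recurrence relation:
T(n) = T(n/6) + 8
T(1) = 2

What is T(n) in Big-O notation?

Each step divides n by 6 and adds 8. After log_6(n) steps we reach T(1)=2. So T(n) = 8·log_6(n) + 2 = O(log n).

Answer: O(log n)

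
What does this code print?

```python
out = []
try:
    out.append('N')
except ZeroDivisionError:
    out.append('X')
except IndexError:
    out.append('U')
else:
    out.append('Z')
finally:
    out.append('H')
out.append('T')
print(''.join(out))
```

Execution trace: 'N' (try body, no exception) → 'Z' (else) → 'H' (finally) → 'T' (after the try/except). Output: NZHT

Answer: NZHT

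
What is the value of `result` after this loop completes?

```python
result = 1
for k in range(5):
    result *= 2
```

2^5 = 32
`result` takes the values: 1 → 2 → 4 → 8 → 16 → 32

Answer: 32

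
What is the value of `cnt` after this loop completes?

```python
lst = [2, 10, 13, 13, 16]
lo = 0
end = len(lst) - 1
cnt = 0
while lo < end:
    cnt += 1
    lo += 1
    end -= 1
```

Iterations until pointers meet (list length 5)
`cnt` takes the values: 0 → 1 → 2

Answer: 2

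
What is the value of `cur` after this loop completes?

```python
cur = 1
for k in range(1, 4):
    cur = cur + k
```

Start at 1, add 1 through 3
`cur` takes the values: 1 → 2 → 4 → 7

Answer: 7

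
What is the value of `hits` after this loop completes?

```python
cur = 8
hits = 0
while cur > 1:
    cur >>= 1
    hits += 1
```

Count right shifts until 1
`hits` takes the values: 0 → 1 → 2 → 3

Answer: 3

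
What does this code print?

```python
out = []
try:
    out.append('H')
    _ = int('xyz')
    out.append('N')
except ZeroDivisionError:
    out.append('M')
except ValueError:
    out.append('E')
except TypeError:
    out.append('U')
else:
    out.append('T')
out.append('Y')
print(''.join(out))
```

Execution trace: 'H' (try body) → 'E' (except ValueError) → 'Y' (after the try/except). Output: HEY

Answer: HEY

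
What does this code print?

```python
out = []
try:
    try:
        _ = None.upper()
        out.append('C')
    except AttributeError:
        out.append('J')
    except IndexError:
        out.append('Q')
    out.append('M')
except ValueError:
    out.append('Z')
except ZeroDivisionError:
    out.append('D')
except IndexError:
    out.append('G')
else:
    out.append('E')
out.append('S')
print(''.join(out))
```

Execution trace: 'J' (inner except AttributeError) → 'M' (try body, no exception) → 'E' (else) → 'S' (after the try/except). Output: JMES

Answer: JMES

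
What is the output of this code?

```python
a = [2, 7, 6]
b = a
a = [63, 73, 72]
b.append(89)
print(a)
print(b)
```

Key concept: rebinding vs mutation: a is rebound to a new list, b still points at the original.
Step by step:
`a = [2, 7, 6]` → a = [2, 7, 6]
`b = a` → b = [2, 7, 6] (same object as a)
`a = [63, 73, 72]` → a = [63, 73, 72]
`b.append(89)` → b = [2, 7, 6, 89]
`print(a)` → prints [63, 73, 72]
`print(b)` → prints [2, 7, 6, 89]

Answer:
[63, 73, 72]
[2, 7, 6, 89]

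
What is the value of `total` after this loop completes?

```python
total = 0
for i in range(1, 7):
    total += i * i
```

Sum of squares 1² to 6² = 91
`total` takes the values: 0 → 1 → 5 → 14 → 30 → 55 → 91

Answer: 91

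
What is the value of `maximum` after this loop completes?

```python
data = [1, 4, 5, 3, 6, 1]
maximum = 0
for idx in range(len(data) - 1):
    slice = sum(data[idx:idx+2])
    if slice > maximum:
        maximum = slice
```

Max sum of 2-element window in [1, 4, 5, 3, 6, 1]
`maximum` takes the values: 0 → 5 → 9

Answer: 9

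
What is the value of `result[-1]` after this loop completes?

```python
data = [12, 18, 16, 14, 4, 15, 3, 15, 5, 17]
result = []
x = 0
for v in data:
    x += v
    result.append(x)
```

Cumulative sum ends at 119
`result` takes the values: [] → [12] → [12, 30] → [12, 30, 46] → [12, 30, 46, 60] → [12, 30, 46, 60, 64] → [12, 30, 46, 60, 64, 79] → [12, 30, 46, 60, 64, 79, 82] → [12, 30, 46, 60, 64, 79, 82, 97] → [12, 30, 46, 60, 64, 79, 82, 97, 102] → [12, 30, 46, 60, 64, 79, 82, 97, 102, 119]
So `result[-1]` = 119

Answer: 119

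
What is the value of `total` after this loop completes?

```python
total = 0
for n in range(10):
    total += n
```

Sum of 0 to 9 = 45
`total` takes the values: 0 → 1 → 3 → 6 → 10 → 15 → 21 → 28 → 36 → 45

Answer: 45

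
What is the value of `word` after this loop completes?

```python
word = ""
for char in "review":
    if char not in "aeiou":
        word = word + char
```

Remove vowels from 'review'
`word` takes the values: "" → "r" → "rv" → "rvw"

Answer: "rvw"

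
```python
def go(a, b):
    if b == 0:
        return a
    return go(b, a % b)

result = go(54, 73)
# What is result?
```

go(54, 73) -> go(73, 54) -> go(54, 19) -> go(19, 16) -> go(16, 3) -> go(3, 1) -> go(1, 0) -> 1

Answer: 1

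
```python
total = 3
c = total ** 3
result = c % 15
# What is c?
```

Trace:
`total = 3` → total = 3
`c = total ** 3` → c = 27
`result = c % 15` → result = 12
So c = 27

Answer: 27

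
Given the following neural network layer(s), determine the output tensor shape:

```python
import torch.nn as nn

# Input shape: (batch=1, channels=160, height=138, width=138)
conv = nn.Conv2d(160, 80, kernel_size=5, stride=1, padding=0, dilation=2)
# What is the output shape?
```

Input: (1, 160, 138, 138) -> Output: (1, 80, 130, 130)

Answer: (1, 80, 130, 130)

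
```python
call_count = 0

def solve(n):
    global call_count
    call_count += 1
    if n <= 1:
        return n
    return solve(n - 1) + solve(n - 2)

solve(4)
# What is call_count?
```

Calls(n) = 1 + Calls(n-1) + Calls(n-2); Calls(0)=Calls(1)=1. For n=4 this gives 9.

Answer: 9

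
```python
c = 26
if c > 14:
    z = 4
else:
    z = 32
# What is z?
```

Trace:
`c = 26` → c = 26
`if c > 14: ...` → c > 14 is True → z = 4
So z = 4

Answer: 4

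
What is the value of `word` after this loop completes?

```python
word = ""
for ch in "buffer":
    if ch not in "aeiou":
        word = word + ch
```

Remove vowels from 'buffer'
`word` takes the values: "" → "b" → "bf" → "bff" → "bffr"

Answer: "bffr"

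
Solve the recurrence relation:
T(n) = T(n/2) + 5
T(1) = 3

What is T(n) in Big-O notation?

Each step divides n by 2 and adds 5. After log_2(n) steps we reach T(1)=3. So T(n) = 5·log_2(n) + 3 = O(log n).

Answer: O(log n)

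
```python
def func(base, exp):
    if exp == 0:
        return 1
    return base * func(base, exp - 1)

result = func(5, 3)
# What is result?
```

func(5, 3) = 5 * 5 * 5 = 125

Answer: 125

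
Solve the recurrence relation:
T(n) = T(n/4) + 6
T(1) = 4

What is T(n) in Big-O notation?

Each step divides n by 4 and adds 6. After log_4(n) steps we reach T(1)=4. So T(n) = 6·log_4(n) + 4 = O(log n).

Answer: O(log n)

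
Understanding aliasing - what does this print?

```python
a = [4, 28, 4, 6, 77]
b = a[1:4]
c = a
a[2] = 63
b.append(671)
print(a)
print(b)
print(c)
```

Key concept: slice vs alias.
Step by step:
`a = [4, 28, 4, 6, 77]` → a = [4, 28, 4, 6, 77]
`b = a[1:4]` → b = [28, 4, 6]
`c = a` → c = [4, 28, 4, 6, 77] (same object as a)
`a[2] = 63` → a = [4, 28, 63, 6, 77] (same object as c); c = [4, 28, 63, 6, 77] (same object as a)
`b.append(671)` → b = [28, 4, 6, 671]
`print(a)` → prints [4, 28, 63, 6, 77]
`print(b)` → prints [28, 4, 6, 671]
`print(c)` → prints [4, 28, 63, 6, 77]

Answer:
[4, 28, 63, 6, 77]
[28, 4, 6, 671]
[4, 28, 63, 6, 77]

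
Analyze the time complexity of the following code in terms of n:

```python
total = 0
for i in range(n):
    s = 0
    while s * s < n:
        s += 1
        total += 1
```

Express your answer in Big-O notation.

Each loop level contributes: n × √n. Multiplying the contributions gives O(n√n).

Answer: O(n√n)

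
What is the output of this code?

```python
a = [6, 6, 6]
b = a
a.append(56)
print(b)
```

Key concept: basic list aliasing.
Step by step:
`a = [6, 6, 6]` → a = [6, 6, 6]
`b = a` → b = [6, 6, 6] (same object as a)
`a.append(56)` → a = [6, 6, 6, 56] (same object as b); b = [6, 6, 6, 56] (same object as a)
`print(b)` → prints [6, 6, 6, 56]

Answer: [6, 6, 6, 56]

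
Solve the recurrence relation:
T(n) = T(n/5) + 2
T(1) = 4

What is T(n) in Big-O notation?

Each step divides n by 5 and adds 2. After log_5(n) steps we reach T(1)=4. So T(n) = 2·log_5(n) + 4 = O(log n).

Answer: O(log n)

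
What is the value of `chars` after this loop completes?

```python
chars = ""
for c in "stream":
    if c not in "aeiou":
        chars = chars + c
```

Remove vowels from 'stream'
`chars` takes the values: "" → "s" → "st" → "str" → "strm"

Answer: "strm"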